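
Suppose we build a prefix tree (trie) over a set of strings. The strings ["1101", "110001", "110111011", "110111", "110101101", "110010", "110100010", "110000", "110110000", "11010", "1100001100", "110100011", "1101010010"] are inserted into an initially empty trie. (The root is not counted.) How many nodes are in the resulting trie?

Insert word by word; a character creates a node only if that edge doesn't already exist:
  "1101" → 4 new (1, 1, 0, 1)
  "110001" → prefix "110" already present; 3 new (0, 0, 1)
  "110111011" → prefix "1101" already present; 5 new (1, 1, 0, 1, 1)
  "110111" → prefix "110111" already present; 0 new (none)
  "110101101" → prefix "1101" already present; 5 new (0, 1, 1, 0, 1)
  "110010" → prefix "1100" already present; 2 new (1, 0)
  "110100010" → prefix "11010" already present; 4 new (0, 0, 1, 0)
  "110000" → prefix "11000" already present; 1 new (0)
  "110110000" → prefix "11011" already present; 4 new (0, 0, 0, 0)
  "11010" → prefix "11010" already present; 0 new (none)
  "1100001100" → prefix "110000" already present; 4 new (1, 1, 0, 0)
  "110100011" → prefix "11010001" already present; 1 new (1)
  "1101010010" → prefix "110101" already present; 4 new (0, 0, 1, 0)
Total nodes = 4 + 3 + 5 + 0 + 5 + 2 + 4 + 1 + 4 + 0 + 4 + 1 + 4 = 37

37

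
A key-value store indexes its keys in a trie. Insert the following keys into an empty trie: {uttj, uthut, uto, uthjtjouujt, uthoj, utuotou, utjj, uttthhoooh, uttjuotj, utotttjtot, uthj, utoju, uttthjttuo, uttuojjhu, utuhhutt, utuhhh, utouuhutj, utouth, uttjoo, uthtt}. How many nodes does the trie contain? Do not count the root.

74

For each word, the new-node count is its length minus the longest prefix already in the trie:
  "uttj" → 4 new (u, t, t, j)
  "uthut" → prefix "ut" already present; 3 new (h, u, t)
  "uto" → prefix "ut" already present; 1 new (o)
  "uthjtjouujt" → prefix "uth" already present; 8 new (j, t, j, o, u, u, j, t)
  "uthoj" → prefix "uth" already present; 2 new (o, j)
  "utuotou" → prefix "ut" already present; 5 new (u, o, t, o, u)
  "utjj" → prefix "ut" already present; 2 new (j, j)
  "uttthhoooh" → prefix "utt" already present; 7 new (t, h, h, o, o, o, h)
  "uttjuotj" → prefix "uttj" already present; 4 new (u, o, t, j)
  "utotttjtot" → prefix "uto" already present; 7 new (t, t, t, j, t, o, t)
  "uthj" → prefix "uthj" already present; 0 new (none)
  "utoju" → prefix "uto" already present; 2 new (j, u)
  "uttthjttuo" → prefix "uttth" already present; 5 new (j, t, t, u, o)
  "uttuojjhu" → prefix "utt" already present; 6 new (u, o, j, j, h, u)
  "utuhhutt" → prefix "utu" already present; 5 new (h, h, u, t, t)
  "utuhhh" → prefix "utuhh" already present; 1 new (h)
  "utouuhutj" → prefix "uto" already present; 6 new (u, u, h, u, t, j)
  "utouth" → prefix "utou" already present; 2 new (t, h)
  "uttjoo" → prefix "uttj" already present; 2 new (o, o)
  "uthtt" → prefix "uth" already present; 2 new (t, t)
Total nodes = 4 + 3 + 1 + 8 + 2 + 5 + 2 + 7 + 4 + 7 + 0 + 2 + 5 + 6 + 5 + 1 + 6 + 2 + 2 + 2 = 74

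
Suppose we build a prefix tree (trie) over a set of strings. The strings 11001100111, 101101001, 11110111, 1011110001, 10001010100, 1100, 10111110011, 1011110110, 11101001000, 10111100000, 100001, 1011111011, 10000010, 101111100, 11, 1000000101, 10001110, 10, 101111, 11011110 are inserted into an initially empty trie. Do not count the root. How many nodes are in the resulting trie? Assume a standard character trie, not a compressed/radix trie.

77

Trace insertions, counting only characters that open a new branch:
  "11001100111" → 11 new (1, 1, 0, 0, 1, 1, 0, 0, 1, 1, 1)
  "101101001" → prefix "1" already present; 8 new (0, 1, 1, 0, 1, 0, 0, 1)
  "11110111" → prefix "11" already present; 6 new (1, 1, 0, 1, 1, 1)
  "1011110001" → prefix "1011" already present; 6 new (1, 1, 0, 0, 0, 1)
  "10001010100" → prefix "10" already present; 9 new (0, 0, 1, 0, 1, 0, 1, 0, 0)
  "1100" → prefix "1100" already present; 0 new (none)
  "10111110011" → prefix "101111" already present; 5 new (1, 0, 0, 1, 1)
  "1011110110" → prefix "1011110" already present; 3 new (1, 1, 0)
  "11101001000" → prefix "111" already present; 8 new (0, 1, 0, 0, 1, 0, 0, 0)
  "10111100000" → prefix "101111000" already present; 2 new (0, 0)
  "100001" → prefix "1000" already present; 2 new (0, 1)
  "1011111011" → prefix "10111110" already present; 2 new (1, 1)
  "10000010" → prefix "10000" already present; 3 new (0, 1, 0)
  "101111100" → prefix "101111100" already present; 0 new (none)
  "11" → prefix "11" already present; 0 new (none)
  "1000000101" → prefix "100000" already present; 4 new (0, 1, 0, 1)
  "10001110" → prefix "10001" already present; 3 new (1, 1, 0)
  "10" → prefix "10" already present; 0 new (none)
  "101111" → prefix "101111" already present; 0 new (none)
  "11011110" → prefix "110" already present; 5 new (1, 1, 1, 1, 0)
Total nodes = 11 + 8 + 6 + 6 + 9 + 0 + 5 + 3 + 8 + 2 + 2 + 2 + 3 + 0 + 0 + 4 + 3 + 0 + 0 + 5 = 77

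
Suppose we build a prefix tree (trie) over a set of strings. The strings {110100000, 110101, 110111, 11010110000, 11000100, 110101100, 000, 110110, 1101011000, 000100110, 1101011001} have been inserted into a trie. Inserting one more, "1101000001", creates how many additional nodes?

"110100000" is already a path in the trie; the remaining "1" must be added.
Each of the 1 remaining characters creates one node.

1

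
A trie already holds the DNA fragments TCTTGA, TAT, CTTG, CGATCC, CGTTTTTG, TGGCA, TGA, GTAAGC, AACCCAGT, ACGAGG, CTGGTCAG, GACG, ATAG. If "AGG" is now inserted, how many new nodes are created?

The longest prefix of "AGG" already in the trie is "A" (length 1).
New nodes needed: |"AGG"| − 1 = 3 − 1 = 2.

2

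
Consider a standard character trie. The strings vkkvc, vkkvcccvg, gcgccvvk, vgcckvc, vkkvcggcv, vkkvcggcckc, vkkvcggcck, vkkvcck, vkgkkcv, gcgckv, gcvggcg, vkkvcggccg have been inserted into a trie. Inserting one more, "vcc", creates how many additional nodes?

2

"v" is already a path in the trie; the remaining "cc" must be added.
Each of the 2 remaining characters creates one node.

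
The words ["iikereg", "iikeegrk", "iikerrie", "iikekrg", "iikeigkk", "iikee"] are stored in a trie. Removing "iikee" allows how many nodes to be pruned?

0

Walk "iikee" from the leaf back toward the root, removing each node that no remaining word uses.
Every node on "iikee" is still needed (e.g. by "iikeegrk"), so nothing is freed.
Nodes removed: 0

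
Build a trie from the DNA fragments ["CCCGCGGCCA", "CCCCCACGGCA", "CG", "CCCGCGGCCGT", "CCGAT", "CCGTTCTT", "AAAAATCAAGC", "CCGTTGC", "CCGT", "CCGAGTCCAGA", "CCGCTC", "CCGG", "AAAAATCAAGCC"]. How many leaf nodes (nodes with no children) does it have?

11

A leaf is a node with no children — equivalently, the end of a word that is not a proper prefix of any other stored word.
Those words: "AAAAATCAAGCC", "CCCCCACGGCA", "CCCGCGGCCA", "CCCGCGGCCGT", "CCGAGTCCAGA", "CCGAT", "CCGCTC", "CCGG", "CCGTTCTT", "CCGTTGC", "CG"
Leaf count: 11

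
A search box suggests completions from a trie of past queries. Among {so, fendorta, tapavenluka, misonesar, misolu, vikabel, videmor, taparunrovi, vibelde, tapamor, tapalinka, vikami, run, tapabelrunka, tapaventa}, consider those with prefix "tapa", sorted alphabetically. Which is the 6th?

tapaventa

Words with prefix "tapa", in lexicographic order: "tapabelrunka", "tapalinka", "tapamor", "taparunrovi", "tapavenluka", "tapaventa"
Position 6: tapaventa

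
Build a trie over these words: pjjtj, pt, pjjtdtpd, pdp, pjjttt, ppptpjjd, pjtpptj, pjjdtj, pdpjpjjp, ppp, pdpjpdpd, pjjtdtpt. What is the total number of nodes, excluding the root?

Trie structure (* marks end of a word):
(root)
└─ p
   ├─ d
   │  └─ p *
   │     └─ j
   │        └─ p
   │           ├─ d
   │           │  └─ p
   │           │     └─ d *
   │           └─ j
   │              └─ j
   │                 └─ p *
   ├─ j
   │  ├─ j
   │  │  ├─ d
   │  │  │  └─ t
   │  │  │     └─ j *
   │  │  └─ t
   │  │     ├─ d
   │  │     │  └─ t
   │  │     │     └─ p
   │  │     │        ├─ d *
   │  │     │        └─ t *
   │  │     ├─ j *
   │  │     └─ t
   │  │        └─ t *
   │  └─ t
   │     └─ p
   │        └─ p
   │           └─ t
   │              └─ j *
   ├─ p
   │  └─ p *
   │     └─ t
   │        └─ p
   │           └─ j
   │              └─ j
   │                 └─ d *
   └─ t *
Counting every labelled node above: 38.

38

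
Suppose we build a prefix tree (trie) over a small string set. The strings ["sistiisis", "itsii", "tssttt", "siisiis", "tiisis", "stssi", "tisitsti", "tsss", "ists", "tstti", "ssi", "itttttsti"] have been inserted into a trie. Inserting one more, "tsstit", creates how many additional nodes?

2

The longest prefix of "tsstit" already in the trie is "tsst" (length 4).
New nodes needed: |"tsstit"| − 4 = 6 − 4 = 2.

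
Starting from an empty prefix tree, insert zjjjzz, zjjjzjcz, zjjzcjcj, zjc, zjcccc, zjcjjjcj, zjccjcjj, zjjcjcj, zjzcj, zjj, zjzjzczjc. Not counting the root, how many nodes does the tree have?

Insert word by word; a character creates a node only if that edge doesn't already exist:
  "zjjjzz" → 6 new (z, j, j, j, z, z)
  "zjjjzjcz" → prefix "zjjjz" already present; 3 new (j, c, z)
  "zjjzcjcj" → prefix "zjj" already present; 5 new (z, c, j, c, j)
  "zjc" → prefix "zj" already present; 1 new (c)
  "zjcccc" → prefix "zjc" already present; 3 new (c, c, c)
  "zjcjjjcj" → prefix "zjc" already present; 5 new (j, j, j, c, j)
  "zjccjcjj" → prefix "zjcc" already present; 4 new (j, c, j, j)
  "zjjcjcj" → prefix "zjj" already present; 4 new (c, j, c, j)
  "zjzcj" → prefix "zj" already present; 3 new (z, c, j)
  "zjj" → prefix "zjj" already present; 0 new (none)
  "zjzjzczjc" → prefix "zjz" already present; 6 new (j, z, c, z, j, c)
Total nodes = 6 + 3 + 5 + 1 + 3 + 5 + 4 + 4 + 3 + 0 + 6 = 40

40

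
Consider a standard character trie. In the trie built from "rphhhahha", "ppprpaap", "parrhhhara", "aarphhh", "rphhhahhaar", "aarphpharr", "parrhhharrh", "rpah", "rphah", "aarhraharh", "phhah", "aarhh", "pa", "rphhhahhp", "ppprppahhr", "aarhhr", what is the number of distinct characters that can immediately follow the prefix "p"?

3

Walk "p" from the root, arriving at one node.
Distinct next characters after "p": a, h, p.
That node has 3 child edges.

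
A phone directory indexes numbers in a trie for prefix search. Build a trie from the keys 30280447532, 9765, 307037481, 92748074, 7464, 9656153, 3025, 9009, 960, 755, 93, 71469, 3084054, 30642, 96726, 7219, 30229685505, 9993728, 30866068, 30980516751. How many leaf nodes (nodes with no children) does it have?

20

A leaf is a node with no children — equivalently, the end of a word that is not a proper prefix of any other stored word.
Those words: "30229685505", "3025", "30280447532", "30642", "307037481", "3084054", "30866068", "30980516751", "71469", "7219", "7464", "755", "9009", "92748074", "93", "960", "9656153", "96726", "9765", "9993728"
Leaf count: 20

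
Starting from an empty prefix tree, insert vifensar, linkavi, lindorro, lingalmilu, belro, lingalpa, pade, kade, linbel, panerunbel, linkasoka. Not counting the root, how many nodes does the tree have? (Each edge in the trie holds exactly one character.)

Insert word by word; a character creates a node only if that edge doesn't already exist:
  "vifensar" → 8 new (v, i, f, e, n, s, a, r)
  "linkavi" → 7 new (l, i, n, k, a, v, i)
  "lindorro" → prefix "lin" already present; 5 new (d, o, r, r, o)
  "lingalmilu" → prefix "lin" already present; 7 new (g, a, l, m, i, l, u)
  "belro" → 5 new (b, e, l, r, o)
  "lingalpa" → prefix "lingal" already present; 2 new (p, a)
  "pade" → 4 new (p, a, d, e)
  "kade" → 4 new (k, a, d, e)
  "linbel" → prefix "lin" already present; 3 new (b, e, l)
  "panerunbel" → prefix "pa" already present; 8 new (n, e, r, u, n, b, e, l)
  "linkasoka" → prefix "linka" already present; 4 new (s, o, k, a)
Total nodes = 8 + 7 + 5 + 7 + 5 + 2 + 4 + 4 + 3 + 8 + 4 = 57

57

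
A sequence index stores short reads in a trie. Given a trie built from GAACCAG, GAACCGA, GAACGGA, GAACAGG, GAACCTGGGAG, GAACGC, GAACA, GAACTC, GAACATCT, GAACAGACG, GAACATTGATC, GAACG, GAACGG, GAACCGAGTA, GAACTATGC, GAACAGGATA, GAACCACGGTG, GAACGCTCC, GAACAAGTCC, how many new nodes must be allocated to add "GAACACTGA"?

The longest prefix of "GAACACTGA" already in the trie is "GAACA" (length 5).
Each of the 4 remaining characters creates one node.

4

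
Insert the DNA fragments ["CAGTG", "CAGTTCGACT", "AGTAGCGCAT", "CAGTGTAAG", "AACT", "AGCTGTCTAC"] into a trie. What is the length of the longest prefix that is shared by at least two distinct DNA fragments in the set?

5

Look for the deepest trie node that still has at least two words in its subtree.
"CAGTG" and "CAGTGTAAG" agree on "CAGTG" (5 characters) before diverging; nothing deeper is shared.
Longest shared-prefix length: 5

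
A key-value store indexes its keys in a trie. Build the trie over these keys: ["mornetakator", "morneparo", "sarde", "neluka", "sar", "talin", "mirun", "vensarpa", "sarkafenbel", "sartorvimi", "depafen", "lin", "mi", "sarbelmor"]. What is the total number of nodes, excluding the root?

Insert word by word; a character creates a node only if that edge doesn't already exist:
  "mornetakator" → 12 new (m, o, r, n, e, t, a, k, a, t, o, r)
  "morneparo" → prefix "morne" already present; 4 new (p, a, r, o)
  "sarde" → 5 new (s, a, r, d, e)
  "neluka" → 6 new (n, e, l, u, k, a)
  "sar" → prefix "sar" already present; 0 new (none)
  "talin" → 5 new (t, a, l, i, n)
  "mirun" → prefix "m" already present; 4 new (i, r, u, n)
  "vensarpa" → 8 new (v, e, n, s, a, r, p, a)
  "sarkafenbel" → prefix "sar" already present; 8 new (k, a, f, e, n, b, e, l)
  "sartorvimi" → prefix "sar" already present; 7 new (t, o, r, v, i, m, i)
  "depafen" → 7 new (d, e, p, a, f, e, n)
  "lin" → 3 new (l, i, n)
  "mi" → prefix "mi" already present; 0 new (none)
  "sarbelmor" → prefix "sar" already present; 6 new (b, e, l, m, o, r)
Total nodes = 12 + 4 + 5 + 6 + 0 + 5 + 4 + 8 + 8 + 7 + 7 + 3 + 0 + 6 = 75

75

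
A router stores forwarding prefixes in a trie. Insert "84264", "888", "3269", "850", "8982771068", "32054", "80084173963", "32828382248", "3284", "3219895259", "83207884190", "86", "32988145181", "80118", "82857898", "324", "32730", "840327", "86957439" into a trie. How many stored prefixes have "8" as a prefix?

Walk to "8"; the words in its subtree are exactly those with that prefix.
Words under "8": 80084173963, 80118, 82857898, 83207884190, 840327, 84264, 850, 86, 86957439, 888, 8982771068
Count: 11

11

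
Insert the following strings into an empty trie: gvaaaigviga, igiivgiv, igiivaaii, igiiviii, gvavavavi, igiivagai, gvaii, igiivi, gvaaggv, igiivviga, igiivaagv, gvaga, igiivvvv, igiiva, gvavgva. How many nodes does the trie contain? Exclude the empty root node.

Count nodes per top-level branch (shared prefixes stored once):
  'g'-branch (gvaaaigviga, gvaaggv, gvaga, gvaii, gvavavavi, gvavgva): 27 nodes
  'i'-branch (igiiva, igiivaagv, igiivaaii, igiivagai, igiivgiv, igiivi, igiiviii, igiivviga, igiivvvv): 26 nodes
Sum: 53

53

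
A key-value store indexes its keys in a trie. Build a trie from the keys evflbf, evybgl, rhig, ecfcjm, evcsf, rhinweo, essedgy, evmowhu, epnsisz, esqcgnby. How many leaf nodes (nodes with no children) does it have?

10

A leaf is a node with no children — equivalently, the end of a word that is not a proper prefix of any other stored word.
Those words: "ecfcjm", "epnsisz", "esqcgnby", "essedgy", "evcsf", "evflbf", "evmowhu", "evybgl", "rhig", "rhinweo"
Leaf count: 10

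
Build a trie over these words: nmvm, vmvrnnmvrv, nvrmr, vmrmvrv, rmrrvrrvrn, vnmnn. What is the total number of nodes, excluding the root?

Trie structure (* marks end of a word):
(root)
├─ n
│  ├─ m
│  │  └─ v
│  │     └─ m *
│  └─ v
│     └─ r
│        └─ m
│           └─ r *
├─ r
│  └─ m
│     └─ r
│        └─ r
│           └─ v
│              └─ r
│                 └─ r
│                    └─ v
│                       └─ r
│                          └─ n *
└─ v
   ├─ m
   │  ├─ r
   │  │  └─ m
   │  │     └─ v
   │  │        └─ r
   │  │           └─ v *
   │  └─ v
   │     └─ r
   │        └─ n
   │           └─ n
   │              └─ m
   │                 └─ v
   │                    └─ r
   │                       └─ v *
   └─ n
      └─ m
         └─ n
            └─ n *
Counting every labelled node above: 37.

37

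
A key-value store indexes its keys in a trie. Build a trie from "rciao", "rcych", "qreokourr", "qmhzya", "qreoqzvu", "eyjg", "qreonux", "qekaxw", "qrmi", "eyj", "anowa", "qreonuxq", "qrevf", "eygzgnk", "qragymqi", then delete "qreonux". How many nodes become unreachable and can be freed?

After clearing the end-marker at "qreonux", prune upward until reaching a node still needed by another word.
Every node on "qreonux" is still needed (e.g. by "qreonuxq"), so nothing is freed.
Nodes removed: 0

0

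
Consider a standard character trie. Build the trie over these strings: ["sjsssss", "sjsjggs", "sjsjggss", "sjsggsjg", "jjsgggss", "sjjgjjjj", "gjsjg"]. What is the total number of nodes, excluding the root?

36

Count nodes per top-level branch (shared prefixes stored once):
  'g'-branch (gjsjg): 5 nodes
  'j'-branch (jjsgggss): 8 nodes
  's'-branch (sjjgjjjj, sjsggsjg, sjsjggs, sjsjggss, sjsssss): 23 nodes
Sum: 36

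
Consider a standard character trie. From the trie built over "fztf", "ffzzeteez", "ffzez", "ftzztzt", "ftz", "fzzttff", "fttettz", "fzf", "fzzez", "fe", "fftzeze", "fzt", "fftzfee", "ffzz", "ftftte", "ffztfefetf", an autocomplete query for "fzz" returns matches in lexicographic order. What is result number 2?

Words with prefix "fzz", in lexicographic order: "fzzez", "fzzttff"
The 2nd is fzzttff.

fzzttff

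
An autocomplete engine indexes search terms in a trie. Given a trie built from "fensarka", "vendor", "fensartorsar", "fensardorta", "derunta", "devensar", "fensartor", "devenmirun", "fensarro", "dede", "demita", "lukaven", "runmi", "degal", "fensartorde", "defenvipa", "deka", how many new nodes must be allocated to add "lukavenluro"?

4

The longest prefix of "lukavenluro" already in the trie is "lukaven" (length 7).
New nodes needed: |"lukavenluro"| − 7 = 11 − 7 = 4.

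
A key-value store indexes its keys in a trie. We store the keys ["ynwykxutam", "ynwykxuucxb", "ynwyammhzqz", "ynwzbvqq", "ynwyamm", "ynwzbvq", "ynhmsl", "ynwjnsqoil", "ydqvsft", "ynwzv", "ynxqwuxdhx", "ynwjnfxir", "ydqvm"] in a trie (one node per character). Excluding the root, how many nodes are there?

Count nodes per top-level branch (shared prefixes stored once):
  'y'-branch (ydqvm, ydqvsft, ynhmsl, ynwjnfxir, ynwjnsqoil, ynwyamm, ynwyammhzqz, ynwykxutam, ynwykxuucxb, ynwzbvq, ynwzbvqq, ynwzv, ynxqwuxdhx): 57 nodes
Sum: 57

57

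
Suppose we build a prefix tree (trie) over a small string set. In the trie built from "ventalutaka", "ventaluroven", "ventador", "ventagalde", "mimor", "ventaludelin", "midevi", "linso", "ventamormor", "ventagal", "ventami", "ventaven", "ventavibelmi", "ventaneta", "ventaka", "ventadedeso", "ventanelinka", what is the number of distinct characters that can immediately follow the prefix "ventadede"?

1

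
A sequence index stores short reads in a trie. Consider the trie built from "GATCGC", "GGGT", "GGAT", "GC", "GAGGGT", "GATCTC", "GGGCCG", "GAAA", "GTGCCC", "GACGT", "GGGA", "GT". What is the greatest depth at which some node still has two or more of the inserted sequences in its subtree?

Look for the deepest trie node that still has at least two words in its subtree.
"GATCGC" and "GATCTC" agree on "GATC" (4 characters) before diverging; nothing deeper is shared.
Longest shared-prefix length: 4

4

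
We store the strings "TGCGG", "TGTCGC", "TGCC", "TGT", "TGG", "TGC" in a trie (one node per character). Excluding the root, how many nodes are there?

11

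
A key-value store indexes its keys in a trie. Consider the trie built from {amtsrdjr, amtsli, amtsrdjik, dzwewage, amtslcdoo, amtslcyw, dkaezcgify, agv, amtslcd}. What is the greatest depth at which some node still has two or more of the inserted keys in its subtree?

The deepest shared node is where two words last agree before diverging.
e.g. "amtslcd" and "amtslcdoo" share the prefix "amtslcd" of length 7; no pair shares a longer one.
Longest shared-prefix length: 7

7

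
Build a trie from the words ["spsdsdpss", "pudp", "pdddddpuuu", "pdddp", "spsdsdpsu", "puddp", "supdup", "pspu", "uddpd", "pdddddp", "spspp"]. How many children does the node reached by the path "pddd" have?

The children of the "pddd" node are the distinct next characters among strings starting with "pddd".
Characters that immediately follow "pddd" among the stored strings: {d, p}.
That node has 2 child edges.

2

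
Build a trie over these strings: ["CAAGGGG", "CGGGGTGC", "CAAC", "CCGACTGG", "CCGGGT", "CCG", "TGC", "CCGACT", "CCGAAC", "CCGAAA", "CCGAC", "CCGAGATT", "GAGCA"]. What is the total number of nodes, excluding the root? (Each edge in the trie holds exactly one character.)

Trace insertions, counting only characters that open a new branch:
  "CAAGGGG" → 7 new (C, A, A, G, G, G, G)
  "CGGGGTGC" → prefix "C" already present; 7 new (G, G, G, G, T, G, C)
  "CAAC" → prefix "CAA" already present; 1 new (C)
  "CCGACTGG" → prefix "C" already present; 7 new (C, G, A, C, T, G, G)
  "CCGGGT" → prefix "CCG" already present; 3 new (G, G, T)
  "CCG" → prefix "CCG" already present; 0 new (none)
  "TGC" → 3 new (T, G, C)
  "CCGACT" → prefix "CCGACT" already present; 0 new (none)
  "CCGAAC" → prefix "CCGA" already present; 2 new (A, C)
  "CCGAAA" → prefix "CCGAA" already present; 1 new (A)
  "CCGAC" → prefix "CCGAC" already present; 0 new (none)
  "CCGAGATT" → prefix "CCGA" already present; 4 new (G, A, T, T)
  "GAGCA" → 5 new (G, A, G, C, A)
Total nodes = 7 + 7 + 1 + 7 + 3 + 0 + 3 + 0 + 2 + 1 + 0 + 4 + 5 = 40

40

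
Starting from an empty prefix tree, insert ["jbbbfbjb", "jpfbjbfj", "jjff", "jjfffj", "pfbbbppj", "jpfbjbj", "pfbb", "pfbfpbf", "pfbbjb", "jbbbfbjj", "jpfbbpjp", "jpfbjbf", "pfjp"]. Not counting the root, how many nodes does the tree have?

For each word, the new-node count is its length minus the longest prefix already in the trie:
  "jbbbfbjb" → 8 new (j, b, b, b, f, b, j, b)
  "jpfbjbfj" → prefix "j" already present; 7 new (p, f, b, j, b, f, j)
  "jjff" → prefix "j" already present; 3 new (j, f, f)
  "jjfffj" → prefix "jjff" already present; 2 new (f, j)
  "pfbbbppj" → 8 new (p, f, b, b, b, p, p, j)
  "jpfbjbj" → prefix "jpfbjb" already present; 1 new (j)
  "pfbb" → prefix "pfbb" already present; 0 new (none)
  "pfbfpbf" → prefix "pfb" already present; 4 new (f, p, b, f)
  "pfbbjb" → prefix "pfbb" already present; 2 new (j, b)
  "jbbbfbjj" → prefix "jbbbfbj" already present; 1 new (j)
  "jpfbbpjp" → prefix "jpfb" already present; 4 new (b, p, j, p)
  "jpfbjbf" → prefix "jpfbjbf" already present; 0 new (none)
  "pfjp" → prefix "pf" already present; 2 new (j, p)
Total nodes = 8 + 7 + 3 + 2 + 8 + 1 + 0 + 4 + 2 + 1 + 4 + 0 + 2 = 42

42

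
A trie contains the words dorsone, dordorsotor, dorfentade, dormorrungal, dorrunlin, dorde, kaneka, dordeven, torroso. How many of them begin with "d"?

Traverse to the node for "d", then collect every word in that subtree.
Matches: "dorde", "dordeven", "dordorsotor", "dorfentade", "dormorrungal", "dorrunlin", "dorsone"
Count: 7

7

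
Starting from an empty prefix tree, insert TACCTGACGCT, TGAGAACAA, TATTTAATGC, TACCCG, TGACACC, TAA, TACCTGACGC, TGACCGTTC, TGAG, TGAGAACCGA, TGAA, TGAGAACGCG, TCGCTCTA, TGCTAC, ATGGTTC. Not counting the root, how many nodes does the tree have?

64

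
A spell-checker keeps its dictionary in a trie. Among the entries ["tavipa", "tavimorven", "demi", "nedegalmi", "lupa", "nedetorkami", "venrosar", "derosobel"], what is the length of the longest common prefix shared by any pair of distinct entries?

4

The deepest shared node is where two words last agree before diverging.
"nedegalmi" and "nedetorkami" agree on "nede" (4 characters) before diverging; nothing deeper is shared.
Longest shared-prefix length: 4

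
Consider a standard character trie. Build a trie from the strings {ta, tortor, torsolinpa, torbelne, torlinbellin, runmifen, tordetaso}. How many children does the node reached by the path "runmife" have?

Walk "runmife" from the root, arriving at one node.
Distinct next characters after "runmife": n.
That node has 1 child edge.

1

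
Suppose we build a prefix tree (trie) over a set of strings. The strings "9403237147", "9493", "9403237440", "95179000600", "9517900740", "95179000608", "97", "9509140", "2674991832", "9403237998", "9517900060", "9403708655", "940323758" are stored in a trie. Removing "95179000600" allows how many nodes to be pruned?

A node on "95179000600"'s path can go only if nothing else ends at it or branches off below it.
The suffix "0" (1 node) is used only by "95179000600"; the node for "9517900060" still has the child "8", so pruning stops there.
Nodes removed: 1

1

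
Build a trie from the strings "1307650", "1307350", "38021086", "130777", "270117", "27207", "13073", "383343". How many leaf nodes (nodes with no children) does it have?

7

A leaf is a node with no children — equivalently, the end of a word that is not a proper prefix of any other stored word.
Those words: "1307350", "1307650", "130777", "270117", "27207", "38021086", "383343"
Leaf count: 7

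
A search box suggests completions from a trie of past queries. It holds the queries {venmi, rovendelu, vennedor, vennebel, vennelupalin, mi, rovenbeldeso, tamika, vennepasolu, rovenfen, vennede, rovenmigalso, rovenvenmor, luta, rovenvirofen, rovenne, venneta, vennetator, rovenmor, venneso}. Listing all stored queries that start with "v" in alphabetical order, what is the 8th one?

venneta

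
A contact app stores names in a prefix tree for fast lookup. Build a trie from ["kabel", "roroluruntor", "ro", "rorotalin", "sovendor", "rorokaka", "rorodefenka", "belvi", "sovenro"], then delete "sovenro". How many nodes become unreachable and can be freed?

2

Walk "sovenro" from the leaf back toward the root, removing each node that no remaining word uses.
The suffix "ro" (2 nodes) is used only by "sovenro"; the node for "soven" still has the child "d", so pruning stops there.
Nodes removed: 2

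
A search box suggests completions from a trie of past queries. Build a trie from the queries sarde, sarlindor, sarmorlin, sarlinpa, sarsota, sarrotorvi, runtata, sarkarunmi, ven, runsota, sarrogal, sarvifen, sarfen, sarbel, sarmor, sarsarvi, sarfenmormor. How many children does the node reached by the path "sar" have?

Follow the path "sar" to its node, then look at its outgoing edges.
Characters that immediately follow "sar" among the stored strings: {b, d, f, k, l, m, r, s, v}.
That node has 9 child edges.

9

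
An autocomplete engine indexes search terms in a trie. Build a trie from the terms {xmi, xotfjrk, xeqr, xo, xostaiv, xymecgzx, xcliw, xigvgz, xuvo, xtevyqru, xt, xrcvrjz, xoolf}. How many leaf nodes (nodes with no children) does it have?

Leaves are exactly the stored words that no other stored word extends.
Those words: "xcliw", "xeqr", "xigvgz", "xmi", "xoolf", "xostaiv", "xotfjrk", "xrcvrjz", "xtevyqru", "xuvo", "xymecgzx"
Leaf count: 11

11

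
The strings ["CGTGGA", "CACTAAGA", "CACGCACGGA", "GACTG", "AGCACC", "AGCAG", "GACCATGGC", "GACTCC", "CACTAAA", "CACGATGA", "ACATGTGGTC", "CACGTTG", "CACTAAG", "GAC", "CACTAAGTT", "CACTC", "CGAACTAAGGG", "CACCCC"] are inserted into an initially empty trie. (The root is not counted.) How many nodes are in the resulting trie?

Count nodes per top-level branch (shared prefixes stored once):
  'A'-branch (ACATGTGGTC, AGCACC, AGCAG): 16 nodes
  'C'-branch (CACCCC, CACGATGA, CACGCACGGA, CACGTTG, CACTAAA, CACTAAG, CACTAAGA, CACTAAGTT, CACTC, CGAACTAAGGG, CGTGGA): 43 nodes
  'G'-branch (GAC, GACCATGGC, GACTCC, GACTG): 13 nodes
Sum: 72

72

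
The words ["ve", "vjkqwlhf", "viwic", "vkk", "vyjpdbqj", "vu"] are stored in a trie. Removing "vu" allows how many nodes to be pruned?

1

After clearing the end-marker at "vu", prune upward until reaching a node still needed by another word.
The suffix "u" (1 node) is used only by "vu"; the node for "v" still has the child "e", so pruning stops there.
Nodes removed: 1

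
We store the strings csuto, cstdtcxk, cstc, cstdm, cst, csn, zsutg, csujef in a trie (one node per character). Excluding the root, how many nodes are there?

Count nodes per top-level branch (shared prefixes stored once):
  'c'-branch (csn, cst, cstc, cstdm, cstdtcxk, csujef, csuto): 17 nodes
  'z'-branch (zsutg): 5 nodes
Sum: 22

22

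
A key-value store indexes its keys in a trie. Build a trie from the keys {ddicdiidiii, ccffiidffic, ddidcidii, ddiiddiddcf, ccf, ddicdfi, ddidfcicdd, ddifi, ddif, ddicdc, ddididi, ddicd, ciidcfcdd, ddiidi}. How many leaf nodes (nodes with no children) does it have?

11

Leaves are exactly the stored words that no other stored word extends.
Those words: "ccffiidffic", "ciidcfcdd", "ddicdc", "ddicdfi", "ddicdiidiii", "ddidcidii", "ddidfcicdd", "ddididi", "ddifi", "ddiiddiddcf", "ddiidi"
Leaf count: 11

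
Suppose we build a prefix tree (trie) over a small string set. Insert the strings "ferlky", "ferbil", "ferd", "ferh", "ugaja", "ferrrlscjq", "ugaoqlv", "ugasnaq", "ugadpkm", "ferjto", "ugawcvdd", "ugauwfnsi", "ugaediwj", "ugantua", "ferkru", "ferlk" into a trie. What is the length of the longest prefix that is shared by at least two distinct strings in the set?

Look for the deepest trie node that still has at least two words in its subtree.
"ferlk" and "ferlky" agree on "ferlk" (5 characters) before diverging; nothing deeper is shared.
Longest shared-prefix length: 5

5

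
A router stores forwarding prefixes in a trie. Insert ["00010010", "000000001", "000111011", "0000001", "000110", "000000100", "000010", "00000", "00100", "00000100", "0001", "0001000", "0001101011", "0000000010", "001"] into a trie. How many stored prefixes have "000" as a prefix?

Walk to "000"; the words in its subtree are exactly those with that prefix.
Words under "000": 00000, 000000001, 0000000010, 0000001, 000000100, 00000100, 000010, 0001, 0001000, 00010010, 000110, 0001101011, 000111011
Count: 13

13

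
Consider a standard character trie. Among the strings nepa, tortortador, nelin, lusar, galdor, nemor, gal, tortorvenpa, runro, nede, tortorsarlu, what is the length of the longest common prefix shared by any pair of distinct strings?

6

The deepest shared node is where two words last agree before diverging.
e.g. "tortorsarlu" and "tortortador" share the prefix "tortor" of length 6; no pair shares a longer one.
Longest shared-prefix length: 6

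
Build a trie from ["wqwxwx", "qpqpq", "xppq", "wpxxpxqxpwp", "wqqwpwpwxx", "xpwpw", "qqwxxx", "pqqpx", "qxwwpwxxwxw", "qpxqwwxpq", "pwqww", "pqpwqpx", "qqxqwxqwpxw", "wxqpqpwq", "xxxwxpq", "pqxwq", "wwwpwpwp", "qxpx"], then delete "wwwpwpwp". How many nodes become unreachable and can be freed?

A node on "wwwpwpwp"'s path can go only if nothing else ends at it or branches off below it.
The suffix "wwpwpwp" (7 nodes) is used only by "wwwpwpwp"; the node for "w" still has the child "q", so pruning stops there.
Nodes removed: 7

7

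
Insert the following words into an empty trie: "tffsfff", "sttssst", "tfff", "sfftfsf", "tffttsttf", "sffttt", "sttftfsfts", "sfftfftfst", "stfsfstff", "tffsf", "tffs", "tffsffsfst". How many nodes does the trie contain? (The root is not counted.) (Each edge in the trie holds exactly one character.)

For each word, the new-node count is its length minus the longest prefix already in the trie:
  "tffsfff" → 7 new (t, f, f, s, f, f, f)
  "sttssst" → 7 new (s, t, t, s, s, s, t)
  "tfff" → prefix "tff" already present; 1 new (f)
  "sfftfsf" → prefix "s" already present; 6 new (f, f, t, f, s, f)
  "tffttsttf" → prefix "tff" already present; 6 new (t, t, s, t, t, f)
  "sffttt" → prefix "sfft" already present; 2 new (t, t)
  "sttftfsfts" → prefix "stt" already present; 7 new (f, t, f, s, f, t, s)
  "sfftfftfst" → prefix "sfftf" already present; 5 new (f, t, f, s, t)
  "stfsfstff" → prefix "st" already present; 7 new (f, s, f, s, t, f, f)
  "tffsf" → prefix "tffsf" already present; 0 new (none)
  "tffs" → prefix "tffs" already present; 0 new (none)
  "tffsffsfst" → prefix "tffsff" already present; 4 new (s, f, s, t)
Total nodes = 7 + 7 + 1 + 6 + 6 + 2 + 7 + 5 + 7 + 0 + 0 + 4 = 52

52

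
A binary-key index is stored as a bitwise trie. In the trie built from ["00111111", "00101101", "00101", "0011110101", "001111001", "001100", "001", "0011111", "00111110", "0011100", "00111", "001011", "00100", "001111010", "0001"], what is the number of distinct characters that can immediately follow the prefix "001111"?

The children of the "001111" node are the distinct next characters among strings starting with "001111".
Distinct next characters after "001111": 0, 1.
That node has 2 child edges.

2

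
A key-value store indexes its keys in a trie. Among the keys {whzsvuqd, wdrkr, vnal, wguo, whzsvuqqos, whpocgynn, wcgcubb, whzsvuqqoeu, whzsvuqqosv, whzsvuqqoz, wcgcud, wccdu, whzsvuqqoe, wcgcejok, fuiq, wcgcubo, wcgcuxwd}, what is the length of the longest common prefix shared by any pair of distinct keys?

10

Look for the deepest trie node that still has at least two words in its subtree.
"whzsvuqqoe" and "whzsvuqqoeu" agree on "whzsvuqqoe" (10 characters) before diverging; nothing deeper is shared.
Longest shared-prefix length: 10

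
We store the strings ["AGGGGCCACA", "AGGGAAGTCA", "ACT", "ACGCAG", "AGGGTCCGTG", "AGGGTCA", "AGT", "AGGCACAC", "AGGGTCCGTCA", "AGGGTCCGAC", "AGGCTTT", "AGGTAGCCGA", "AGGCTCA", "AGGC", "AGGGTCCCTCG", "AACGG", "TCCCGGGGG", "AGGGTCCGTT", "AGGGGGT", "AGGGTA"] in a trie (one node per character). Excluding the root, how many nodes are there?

72

Count nodes per top-level branch (shared prefixes stored once):
  'A'-branch (AACGG, ACGCAG, ACT, AGGC, AGGCACAC, AGGCTCA, AGGCTTT, AGGGAAGTCA, AGGGGCCACA, AGGGGGT, AGGGTA, AGGGTCA, AGGGTCCCTCG, AGGGTCCGAC, AGGGTCCGTCA, AGGGTCCGTG, AGGGTCCGTT, AGGTAGCCGA, AGT): 63 nodes
  'T'-branch (TCCCGGGGG): 9 nodes
Sum: 72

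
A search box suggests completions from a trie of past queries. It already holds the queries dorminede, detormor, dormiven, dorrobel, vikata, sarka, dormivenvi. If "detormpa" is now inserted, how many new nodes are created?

2

The longest prefix of "detormpa" already in the trie is "detorm" (length 6).
So 8 − 6 = 2 new nodes.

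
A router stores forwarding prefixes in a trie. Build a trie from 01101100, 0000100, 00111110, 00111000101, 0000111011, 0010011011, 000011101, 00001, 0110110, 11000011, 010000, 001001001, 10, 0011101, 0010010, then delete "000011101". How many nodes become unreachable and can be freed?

A node on "000011101"'s path can go only if nothing else ends at it or branches off below it.
Every node on "000011101" is still needed (e.g. by "0000111011"), so nothing is freed.
Nodes removed: 0

0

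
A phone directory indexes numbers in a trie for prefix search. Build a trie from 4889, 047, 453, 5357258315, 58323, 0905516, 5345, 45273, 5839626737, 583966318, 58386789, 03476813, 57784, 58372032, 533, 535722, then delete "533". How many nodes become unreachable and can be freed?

1

Walk "533" from the leaf back toward the root, removing each node that no remaining word uses.
The suffix "3" (1 node) is used only by "533"; the node for "53" still has the child "5", so pruning stops there.
Nodes removed: 1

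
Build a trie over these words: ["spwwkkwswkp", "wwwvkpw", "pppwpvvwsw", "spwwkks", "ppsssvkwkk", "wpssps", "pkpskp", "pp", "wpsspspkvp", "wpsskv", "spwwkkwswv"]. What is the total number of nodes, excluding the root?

54

For each word, the new-node count is its length minus the longest prefix already in the trie:
  "spwwkkwswkp" → 11 new (s, p, w, w, k, k, w, s, w, k, p)
  "wwwvkpw" → 7 new (w, w, w, v, k, p, w)
  "pppwpvvwsw" → 10 new (p, p, p, w, p, v, v, w, s, w)
  "spwwkks" → prefix "spwwkk" already present; 1 new (s)
  "ppsssvkwkk" → prefix "pp" already present; 8 new (s, s, s, v, k, w, k, k)
  "wpssps" → prefix "w" already present; 5 new (p, s, s, p, s)
  "pkpskp" → prefix "p" already present; 5 new (k, p, s, k, p)
  "pp" → prefix "pp" already present; 0 new (none)
  "wpsspspkvp" → prefix "wpssps" already present; 4 new (p, k, v, p)
  "wpsskv" → prefix "wpss" already present; 2 new (k, v)
  "spwwkkwswv" → prefix "spwwkkwsw" already present; 1 new (v)
Total nodes = 11 + 7 + 10 + 1 + 8 + 5 + 5 + 0 + 4 + 2 + 1 = 54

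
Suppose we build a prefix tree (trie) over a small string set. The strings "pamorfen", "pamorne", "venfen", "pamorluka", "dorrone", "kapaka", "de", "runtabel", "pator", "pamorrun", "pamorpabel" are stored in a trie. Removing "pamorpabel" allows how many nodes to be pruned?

5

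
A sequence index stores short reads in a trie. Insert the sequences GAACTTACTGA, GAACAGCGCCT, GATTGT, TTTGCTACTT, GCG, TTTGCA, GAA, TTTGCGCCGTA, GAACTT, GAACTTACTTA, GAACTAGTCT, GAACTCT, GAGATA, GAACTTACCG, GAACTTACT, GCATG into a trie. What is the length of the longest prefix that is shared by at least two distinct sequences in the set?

9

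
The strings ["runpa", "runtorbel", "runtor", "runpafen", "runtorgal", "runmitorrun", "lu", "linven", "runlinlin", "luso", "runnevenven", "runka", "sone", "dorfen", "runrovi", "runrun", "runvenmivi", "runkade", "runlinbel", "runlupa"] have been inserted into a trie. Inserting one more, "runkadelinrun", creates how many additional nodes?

The longest prefix of "runkadelinrun" already in the trie is "runkade" (length 7).
So 13 − 7 = 6 new nodes.

6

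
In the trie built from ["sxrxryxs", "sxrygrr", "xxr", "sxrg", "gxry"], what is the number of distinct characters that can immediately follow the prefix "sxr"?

3

Follow the path "sxr" to its node, then look at its outgoing edges.
Distinct next characters after "sxr": g, x, y.
That node has 3 child edges.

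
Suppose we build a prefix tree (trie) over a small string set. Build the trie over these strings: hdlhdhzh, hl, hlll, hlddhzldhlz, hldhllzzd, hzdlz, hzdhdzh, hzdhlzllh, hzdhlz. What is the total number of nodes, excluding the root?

Count nodes per top-level branch (shared prefixes stored once):
  'h'-branch (hdlhdhzh, hl, hlddhzldhlz, hldhllzzd, hlll, hzdhdzh, hzdhlz, hzdhlzllh, hzdlz): 39 nodes
Sum: 39

39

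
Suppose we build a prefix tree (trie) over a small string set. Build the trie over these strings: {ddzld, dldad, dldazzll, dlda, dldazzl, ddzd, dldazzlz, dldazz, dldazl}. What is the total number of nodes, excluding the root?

16

Count nodes per top-level branch (shared prefixes stored once):
  'd'-branch (ddzd, ddzld, dlda, dldad, dldazl, dldazz, dldazzl, dldazzll, dldazzlz): 16 nodes
Sum: 16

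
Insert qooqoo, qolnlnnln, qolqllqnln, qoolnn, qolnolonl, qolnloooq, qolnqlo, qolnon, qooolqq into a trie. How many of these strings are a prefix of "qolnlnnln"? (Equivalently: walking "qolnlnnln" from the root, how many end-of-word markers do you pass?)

Walk "qolnlnnln" from the root; an end-of-word marker is hit whenever a stored word is a prefix of "qolnlnnln".
Prefixes of the query that are stored words: "qolnlnnln"
Count: 1

1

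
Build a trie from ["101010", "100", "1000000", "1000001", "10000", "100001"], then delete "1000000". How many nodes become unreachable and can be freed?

1

A node on "1000000"'s path can go only if nothing else ends at it or branches off below it.
The suffix "0" (1 node) is used only by "1000000"; the node for "100000" still has the child "1", so pruning stops there.
Nodes removed: 1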